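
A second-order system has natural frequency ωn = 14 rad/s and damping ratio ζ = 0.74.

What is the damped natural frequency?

ωd = ωn√(1 - ζ²) = 14√(1 - 0.74²) = 9.42 rad/s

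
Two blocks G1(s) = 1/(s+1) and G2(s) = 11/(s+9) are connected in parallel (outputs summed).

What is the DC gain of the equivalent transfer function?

Parallel: G_eq = G1 + G2. DC gain = G1(0) + G2(0) = 1/1 + 11/9 = 1 + 1.2222 = 2.2222.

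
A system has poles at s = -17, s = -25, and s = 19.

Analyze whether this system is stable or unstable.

Pole(s) at s = 19 are not in the left half-plane. System is unstable.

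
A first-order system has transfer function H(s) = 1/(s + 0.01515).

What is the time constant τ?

For H(s) = 1/(s + 1/τ), the pole is at -1/τ = -0.01515, so τ = 1/0.01515 = 66.01 s.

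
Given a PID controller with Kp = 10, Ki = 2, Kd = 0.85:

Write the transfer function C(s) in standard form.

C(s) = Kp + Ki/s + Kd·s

Substituting values: C(s) = 10 + 2/s + 0.85s = (0.85s² + 10s + 2)/s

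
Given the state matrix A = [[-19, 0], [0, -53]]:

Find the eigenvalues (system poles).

For diagonal matrix, eigenvalues are diagonal entries: λ₁ = -19, λ₂ = -53.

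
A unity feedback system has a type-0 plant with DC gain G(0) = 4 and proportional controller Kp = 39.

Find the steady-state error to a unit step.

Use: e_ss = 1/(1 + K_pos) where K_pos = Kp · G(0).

K_pos = Kp · G(0) = 39 × 4 = 156. e_ss = 1/(1 + 156) = 0.0064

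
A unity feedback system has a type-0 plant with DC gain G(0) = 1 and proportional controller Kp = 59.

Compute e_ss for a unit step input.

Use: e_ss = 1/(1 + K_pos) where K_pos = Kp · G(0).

K_pos = Kp · G(0) = 59 × 1 = 59. e_ss = 1/(1 + 59) = 0.0167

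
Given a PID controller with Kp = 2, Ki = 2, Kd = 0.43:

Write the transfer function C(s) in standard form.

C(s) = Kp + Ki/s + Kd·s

Substituting values: C(s) = 2 + 2/s + 0.43s = (0.43s² + 2s + 2)/s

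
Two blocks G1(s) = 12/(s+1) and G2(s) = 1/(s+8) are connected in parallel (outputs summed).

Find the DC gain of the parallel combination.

Parallel: G_eq = G1 + G2. DC gain = G1(0) + G2(0) = 12/1 + 1/8 = 12 + 0.125 = 12.125.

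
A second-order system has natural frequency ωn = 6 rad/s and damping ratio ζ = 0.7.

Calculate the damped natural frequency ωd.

ωd = ωn√(1 - ζ²) = 6√(1 - 0.7²) = 4.28 rad/s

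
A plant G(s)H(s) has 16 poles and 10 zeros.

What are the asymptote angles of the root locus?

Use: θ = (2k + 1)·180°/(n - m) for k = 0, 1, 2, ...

n - m = 16 - 10 = 6. Angles: θk = (2k + 1)·180°/6 = 30°, 90°, 150°, 210°, 270°, 330°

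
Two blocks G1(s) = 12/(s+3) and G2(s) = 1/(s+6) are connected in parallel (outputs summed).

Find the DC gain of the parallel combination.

Parallel: G_eq = G1 + G2. DC gain = G1(0) + G2(0) = 12/3 + 1/6 = 4 + 0.1667 = 4.1667.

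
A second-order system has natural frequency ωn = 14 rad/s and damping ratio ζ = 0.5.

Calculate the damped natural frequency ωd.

ωd = ωn√(1 - ζ²) = 14√(1 - 0.5²) = 12.12 rad/s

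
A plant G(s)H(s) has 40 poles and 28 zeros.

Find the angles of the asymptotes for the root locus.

n - m = 40 - 28 = 12. Angles: θk = (2k + 1)·180°/12 = 15°, 45°, 75°, 105°, 135°, 165°, 195°, 225°, 255°, 285°, 315°, 345°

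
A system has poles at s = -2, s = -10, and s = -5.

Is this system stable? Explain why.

All poles are in the left half-plane. System is stable.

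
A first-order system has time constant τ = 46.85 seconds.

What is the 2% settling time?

For first-order system, 2% settling time ≈ 4τ = 4 × 46.85 = 187.4 s.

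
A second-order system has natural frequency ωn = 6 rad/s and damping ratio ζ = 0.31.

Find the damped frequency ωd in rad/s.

ωd = ωn√(1 - ζ²) = 6√(1 - 0.31²) = 5.7 rad/s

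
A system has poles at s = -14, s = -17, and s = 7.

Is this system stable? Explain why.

Pole(s) at s = 7 are not in the left half-plane. System is unstable.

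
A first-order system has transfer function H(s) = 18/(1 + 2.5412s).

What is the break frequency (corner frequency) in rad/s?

Corner frequency = 1/τ = 1/2.5412 = 0.394 rad/s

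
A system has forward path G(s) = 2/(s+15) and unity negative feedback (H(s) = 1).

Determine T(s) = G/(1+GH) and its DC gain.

T(s) = G/(1+GH) = [2/(s+15)] / [1 + 2/(s+15)] = 2/(s+15+2) = 2/(s+17). DC gain = 2/17 = 0.1176.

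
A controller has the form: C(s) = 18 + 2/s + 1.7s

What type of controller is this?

This is a Proportional-Integral-Derivative (PID) controller.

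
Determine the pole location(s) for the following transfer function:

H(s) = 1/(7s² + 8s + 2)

Discriminant = 8² - 4×7×2 = 64 - 56 = 8 > 0, so two distinct real poles. Using quadratic formula: s = (-8 ± √8)/(2×7) = (-8 ± √8)/14, with √8 ≈ 2.8284. s₁ ≈ -0.3694, s₂ ≈ -0.7735. Poles: s₁ = -0.3694, s₂ = -0.7735.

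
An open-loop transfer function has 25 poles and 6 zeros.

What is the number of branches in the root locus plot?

Root locus has n branches where n = number of poles = 25.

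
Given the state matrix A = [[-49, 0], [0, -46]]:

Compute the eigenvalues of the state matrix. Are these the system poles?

For diagonal matrix, eigenvalues are diagonal entries: λ₁ = -49, λ₂ = -46. Eigenvalues of A = system poles.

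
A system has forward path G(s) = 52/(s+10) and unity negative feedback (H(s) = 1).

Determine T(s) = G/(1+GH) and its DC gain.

T(s) = G/(1+GH) = [52/(s+10)] / [1 + 52/(s+10)] = 52/(s+10+52) = 52/(s+62). DC gain = 52/62 = 0.8387.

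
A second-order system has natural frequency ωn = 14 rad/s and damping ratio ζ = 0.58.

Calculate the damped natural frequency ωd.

ωd = ωn√(1 - ζ²) = 14√(1 - 0.58²) = 11.4 rad/s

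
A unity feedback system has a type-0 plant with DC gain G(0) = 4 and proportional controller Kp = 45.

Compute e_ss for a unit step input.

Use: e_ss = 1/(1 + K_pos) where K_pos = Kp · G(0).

K_pos = Kp · G(0) = 45 × 4 = 180. e_ss = 1/(1 + 180) = 0.0055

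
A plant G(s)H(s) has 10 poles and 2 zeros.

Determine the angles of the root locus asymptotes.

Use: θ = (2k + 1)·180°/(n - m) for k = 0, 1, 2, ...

n - m = 10 - 2 = 8. Angles: θk = (2k + 1)·180°/8 = 22.5°, 67.5°, 112.5°, 157.5°, 202.5°, 247.5°, 292.5°, 337.5°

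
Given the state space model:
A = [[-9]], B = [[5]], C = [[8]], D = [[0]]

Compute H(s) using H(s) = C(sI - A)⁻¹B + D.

(sI - A)⁻¹ = 1/(s + 9). H(s) = 8 × 5/(s + 9) + 0 = 40/(s + 9).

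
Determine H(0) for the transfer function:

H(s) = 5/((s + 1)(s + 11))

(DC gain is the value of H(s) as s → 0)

DC gain = H(0) = 5/(1 × 11) = 5/11 = 0.4545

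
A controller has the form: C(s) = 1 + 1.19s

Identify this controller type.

This is a Proportional-Derivative (PD) controller.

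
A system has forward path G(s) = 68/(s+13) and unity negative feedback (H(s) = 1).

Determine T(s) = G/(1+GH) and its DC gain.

T(s) = G/(1+GH) = [68/(s+13)] / [1 + 68/(s+13)] = 68/(s+13+68) = 68/(s+81). DC gain = 68/81 = 0.8395.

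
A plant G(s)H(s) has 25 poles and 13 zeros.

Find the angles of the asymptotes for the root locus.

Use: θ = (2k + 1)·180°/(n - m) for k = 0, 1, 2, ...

n - m = 25 - 13 = 12. Angles: θk = (2k + 1)·180°/12 = 15°, 45°, 75°, 105°, 135°, 165°, 195°, 225°, 255°, 285°, 315°, 345°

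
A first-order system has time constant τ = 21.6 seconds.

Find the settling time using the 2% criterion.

For first-order system, 2% settling time ≈ 4τ = 4 × 21.6 = 86.4 s.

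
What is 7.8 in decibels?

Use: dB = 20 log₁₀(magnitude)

dB = 20 log₁₀(7.8) = 17.8 dB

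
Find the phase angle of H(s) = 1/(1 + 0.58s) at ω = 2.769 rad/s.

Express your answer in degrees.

Phase = -arctan(ωτ) = -arctan(2.769 × 0.58) = -58.1°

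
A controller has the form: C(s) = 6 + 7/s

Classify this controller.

This is a Proportional-Integral (PI) controller.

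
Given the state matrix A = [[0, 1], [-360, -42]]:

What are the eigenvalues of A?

det(A - λI) = λ² - (-42)λ + 360 = (λ - (-12))(λ - (-30)). Eigenvalues: -12, -30.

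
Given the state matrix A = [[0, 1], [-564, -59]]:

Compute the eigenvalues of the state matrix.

det(A - λI) = λ² - (-59)λ + 564 = (λ - (-12))(λ - (-47)). Eigenvalues: -12, -47.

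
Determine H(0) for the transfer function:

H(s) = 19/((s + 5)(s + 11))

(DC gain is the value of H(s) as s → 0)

DC gain = H(0) = 19/(5 × 11) = 19/55 = 0.3455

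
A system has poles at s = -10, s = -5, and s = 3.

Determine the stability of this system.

Pole(s) at s = 3 are not in the left half-plane. System is unstable.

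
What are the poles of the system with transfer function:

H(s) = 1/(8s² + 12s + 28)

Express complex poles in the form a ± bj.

Discriminant = 12² - 4×8×28 = 144 - 896 = -752 < 0, so the poles are a complex conjugate pair s = (-12 ± j√752)/(2×8). Real part = -12/(2×8) = -12/16 = -0.75; imaginary part = ±√752/(2×8) ≈ 1.7139. Poles: s = -0.75 ± 1.7139j.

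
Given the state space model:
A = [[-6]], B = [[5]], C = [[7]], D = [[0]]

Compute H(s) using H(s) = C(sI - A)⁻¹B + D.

(sI - A)⁻¹ = 1/(s + 6). H(s) = 7 × 5/(s + 6) + 0 = 35/(s + 6).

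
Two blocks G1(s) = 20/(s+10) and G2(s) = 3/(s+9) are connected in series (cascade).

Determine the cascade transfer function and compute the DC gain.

Series: multiply transfer functions. G_eq = 20/(s+10) × 3/(s+9) = 60/((s+10)(s+9)). DC gain = 60/(10×9) = 0.6667.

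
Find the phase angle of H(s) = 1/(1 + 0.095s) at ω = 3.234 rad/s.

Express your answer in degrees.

Phase = -arctan(ωτ) = -arctan(3.234 × 0.095) = -17.1°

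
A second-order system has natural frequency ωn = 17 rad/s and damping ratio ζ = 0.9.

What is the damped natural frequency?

ωd = ωn√(1 - ζ²) = 17√(1 - 0.9²) = 7.41 rad/s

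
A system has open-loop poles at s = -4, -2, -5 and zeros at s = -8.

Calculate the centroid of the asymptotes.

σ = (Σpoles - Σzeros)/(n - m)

σ = (Σpoles - Σzeros)/(n - m) = (-11 - (-8))/(3 - 1) = -3/2 = -1.5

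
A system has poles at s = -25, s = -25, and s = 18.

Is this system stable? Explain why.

Pole(s) at s = 18 are not in the left half-plane. System is unstable.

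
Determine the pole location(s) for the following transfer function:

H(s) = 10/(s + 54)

Pole is where denominator = 0: s + 54 = 0, so s = -54.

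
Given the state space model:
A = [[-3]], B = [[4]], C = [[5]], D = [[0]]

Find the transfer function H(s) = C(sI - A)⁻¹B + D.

(sI - A)⁻¹ = 1/(s + 3). H(s) = 5 × 4/(s + 3) + 0 = 20/(s + 3).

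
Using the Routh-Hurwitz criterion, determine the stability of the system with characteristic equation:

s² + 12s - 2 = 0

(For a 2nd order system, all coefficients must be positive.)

Coefficients: 1, 12, -2. c=-2 not positive, so system is unstable.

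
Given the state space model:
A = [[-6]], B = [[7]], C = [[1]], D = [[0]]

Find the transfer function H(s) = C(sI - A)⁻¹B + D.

(sI - A)⁻¹ = 1/(s + 6). H(s) = 1 × 7/(s + 6) + 0 = 7/(s + 6).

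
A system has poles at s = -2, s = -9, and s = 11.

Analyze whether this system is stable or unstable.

Pole(s) at s = 11 are not in the left half-plane. System is unstable.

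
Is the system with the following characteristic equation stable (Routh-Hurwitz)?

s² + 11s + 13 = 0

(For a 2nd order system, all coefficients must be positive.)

Coefficients: 1, 11, 13. All positive, so system is stable.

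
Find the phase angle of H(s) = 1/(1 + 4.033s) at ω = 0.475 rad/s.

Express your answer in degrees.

Phase = -arctan(ωτ) = -arctan(0.475 × 4.033) = -62.4°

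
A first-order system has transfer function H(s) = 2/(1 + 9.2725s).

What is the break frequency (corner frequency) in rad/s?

Corner frequency = 1/τ = 1/9.2725 = 0.108 rad/s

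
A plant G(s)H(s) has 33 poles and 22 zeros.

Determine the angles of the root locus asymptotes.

n - m = 33 - 22 = 11. Angles: θk = (2k + 1)·180°/11 = 16.36°, 49.09°, 81.82°, 114.55°, 147.27°, 180°, 212.73°, 245.45°, 278.18°, 310.91°, 343.64°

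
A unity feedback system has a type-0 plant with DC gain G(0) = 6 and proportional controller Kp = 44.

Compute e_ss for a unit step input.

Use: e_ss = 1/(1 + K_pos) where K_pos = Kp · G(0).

K_pos = Kp · G(0) = 44 × 6 = 264. e_ss = 1/(1 + 264) = 0.0038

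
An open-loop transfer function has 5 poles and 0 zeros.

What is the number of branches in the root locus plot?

Root locus has n branches where n = number of poles = 5.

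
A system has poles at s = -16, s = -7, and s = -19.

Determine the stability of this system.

All poles are in the left half-plane. System is stable.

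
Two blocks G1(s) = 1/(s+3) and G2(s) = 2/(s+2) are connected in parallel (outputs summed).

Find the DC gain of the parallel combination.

Parallel: G_eq = G1 + G2. DC gain = G1(0) + G2(0) = 1/3 + 2/2 = 0.3333 + 1 = 1.3333.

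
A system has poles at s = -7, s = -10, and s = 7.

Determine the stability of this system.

Pole(s) at s = 7 are not in the left half-plane. System is unstable.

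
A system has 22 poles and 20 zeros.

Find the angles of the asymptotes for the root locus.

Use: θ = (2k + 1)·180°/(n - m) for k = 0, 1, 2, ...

n - m = 22 - 20 = 2. Angles: θk = (2k + 1)·180°/2 = 90°, 270°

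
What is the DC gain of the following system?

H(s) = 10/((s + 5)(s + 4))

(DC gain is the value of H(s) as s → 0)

DC gain = H(0) = 10/(5 × 4) = 10/20 = 0.5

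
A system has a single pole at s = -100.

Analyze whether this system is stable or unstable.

Pole at s = -100 is in the left half-plane. Stable.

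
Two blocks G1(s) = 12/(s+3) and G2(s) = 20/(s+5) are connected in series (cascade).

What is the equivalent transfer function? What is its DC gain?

Series: multiply transfer functions. G_eq = 12/(s+3) × 20/(s+5) = 240/((s+3)(s+5)). DC gain = 240/(3×5) = 16.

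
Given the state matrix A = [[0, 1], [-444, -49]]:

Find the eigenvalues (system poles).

det(A - λI) = λ² - (-49)λ + 444 = (λ - (-37))(λ - (-12)). Eigenvalues: -37, -12.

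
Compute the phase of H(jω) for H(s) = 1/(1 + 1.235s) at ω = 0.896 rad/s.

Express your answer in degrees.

Phase = -arctan(ωτ) = -arctan(0.896 × 1.235) = -47.9°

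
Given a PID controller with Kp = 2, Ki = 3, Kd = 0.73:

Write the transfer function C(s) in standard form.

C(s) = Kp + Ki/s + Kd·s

Substituting values: C(s) = 2 + 3/s + 0.73s = (0.73s² + 2s + 3)/s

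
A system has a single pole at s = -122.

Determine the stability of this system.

Pole at s = -122 is in the left half-plane. Stable.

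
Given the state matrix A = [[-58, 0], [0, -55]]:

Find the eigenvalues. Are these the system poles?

For diagonal matrix, eigenvalues are diagonal entries: λ₁ = -58, λ₂ = -55. Eigenvalues of A = system poles.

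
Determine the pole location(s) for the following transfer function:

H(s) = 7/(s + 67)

Pole is where denominator = 0: s + 67 = 0, so s = -67.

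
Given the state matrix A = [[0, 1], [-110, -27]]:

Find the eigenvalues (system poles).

det(A - λI) = λ² - (-27)λ + 110 = (λ - (-5))(λ - (-22)). Eigenvalues: -5, -22.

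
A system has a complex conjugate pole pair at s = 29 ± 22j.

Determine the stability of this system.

Real part of poles is 29 (> 0, right half-plane). Unstable.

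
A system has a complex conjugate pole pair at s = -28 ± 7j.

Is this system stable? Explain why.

Real part of poles is -28 (< 0, left half-plane). Stable.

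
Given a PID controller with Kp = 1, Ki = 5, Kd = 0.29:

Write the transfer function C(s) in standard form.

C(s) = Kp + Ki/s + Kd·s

Substituting values: C(s) = 1 + 5/s + 0.29s = (0.29s² + s + 5)/s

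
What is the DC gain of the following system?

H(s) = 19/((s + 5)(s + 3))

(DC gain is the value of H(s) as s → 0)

DC gain = H(0) = 19/(5 × 3) = 19/15 = 1.2667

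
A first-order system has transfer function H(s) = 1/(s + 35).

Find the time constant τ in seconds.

For H(s) = 1/(s + 1/τ), the pole is at -1/τ = -35, so τ = 1/35 = 0.0286 s.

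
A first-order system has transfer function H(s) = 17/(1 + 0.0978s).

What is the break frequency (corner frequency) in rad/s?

Corner frequency = 1/τ = 1/0.0978 = 10.225 rad/s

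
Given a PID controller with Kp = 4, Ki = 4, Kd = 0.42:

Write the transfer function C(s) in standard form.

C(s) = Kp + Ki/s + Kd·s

Substituting values: C(s) = 4 + 4/s + 0.42s = (0.42s² + 4s + 4)/s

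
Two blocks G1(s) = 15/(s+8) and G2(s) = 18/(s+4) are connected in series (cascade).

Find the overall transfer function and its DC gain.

Series: multiply transfer functions. G_eq = 15/(s+8) × 18/(s+4) = 270/((s+8)(s+4)). DC gain = 270/(8×4) = 8.4375.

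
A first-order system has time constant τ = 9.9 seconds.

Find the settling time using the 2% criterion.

For first-order system, 2% settling time ≈ 4τ = 4 × 9.9 = 39.6 s.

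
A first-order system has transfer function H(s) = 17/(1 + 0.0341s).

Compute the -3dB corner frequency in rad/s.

Corner frequency = 1/τ = 1/0.0341 = 29.326 rad/s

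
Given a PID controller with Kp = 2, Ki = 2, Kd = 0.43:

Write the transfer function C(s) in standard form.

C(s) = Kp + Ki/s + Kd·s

Substituting values: C(s) = 2 + 2/s + 0.43s = (0.43s² + 2s + 2)/s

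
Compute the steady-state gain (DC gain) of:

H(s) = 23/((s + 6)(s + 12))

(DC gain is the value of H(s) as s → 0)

DC gain = H(0) = 23/(6 × 12) = 23/72 = 0.3194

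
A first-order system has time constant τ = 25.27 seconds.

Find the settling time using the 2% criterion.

For first-order system, 2% settling time ≈ 4τ = 4 × 25.27 = 101.08 s.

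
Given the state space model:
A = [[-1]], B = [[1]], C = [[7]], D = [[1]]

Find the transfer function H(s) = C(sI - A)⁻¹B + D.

(sI - A)⁻¹ = 1/(s + 1). H(s) = 7×1/(s + 1) + 1 = (s + 8)/(s + 1).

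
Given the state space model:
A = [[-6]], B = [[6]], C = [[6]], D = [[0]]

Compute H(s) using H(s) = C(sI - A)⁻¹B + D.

(sI - A)⁻¹ = 1/(s + 6). H(s) = 6 × 6/(s + 6) + 0 = 36/(s + 6).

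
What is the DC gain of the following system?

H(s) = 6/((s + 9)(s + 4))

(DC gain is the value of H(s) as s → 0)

DC gain = H(0) = 6/(9 × 4) = 6/36 = 0.1667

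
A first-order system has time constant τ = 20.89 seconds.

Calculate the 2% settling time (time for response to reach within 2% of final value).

For first-order system, 2% settling time ≈ 4τ = 4 × 20.89 = 83.56 s.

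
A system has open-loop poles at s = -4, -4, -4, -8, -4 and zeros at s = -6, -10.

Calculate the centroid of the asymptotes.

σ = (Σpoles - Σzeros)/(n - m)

σ = (Σpoles - Σzeros)/(n - m) = (-24 - (-16))/(5 - 2) = -8/3 = -2.67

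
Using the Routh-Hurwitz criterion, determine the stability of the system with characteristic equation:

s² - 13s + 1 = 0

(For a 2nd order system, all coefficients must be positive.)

Coefficients: 1, -13, 1. b=-13 not positive, so system is unstable.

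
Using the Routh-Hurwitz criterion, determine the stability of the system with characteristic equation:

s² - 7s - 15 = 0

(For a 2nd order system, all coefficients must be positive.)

Coefficients: 1, -7, -15. b=-7, c=-15 not positive, so system is unstable.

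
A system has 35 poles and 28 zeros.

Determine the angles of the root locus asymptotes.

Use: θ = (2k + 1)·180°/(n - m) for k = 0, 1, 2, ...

n - m = 35 - 28 = 7. Angles: θk = (2k + 1)·180°/7 = 25.71°, 77.14°, 128.57°, 180°, 231.43°, 282.86°, 334.29°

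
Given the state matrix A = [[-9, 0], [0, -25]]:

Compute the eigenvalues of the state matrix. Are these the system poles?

For diagonal matrix, eigenvalues are diagonal entries: λ₁ = -9, λ₂ = -25. Eigenvalues of A = system poles.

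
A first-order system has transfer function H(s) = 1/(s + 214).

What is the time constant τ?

For H(s) = 1/(s + 1/τ), the pole is at -1/τ = -214, so τ = 1/214 = 0.0047 s.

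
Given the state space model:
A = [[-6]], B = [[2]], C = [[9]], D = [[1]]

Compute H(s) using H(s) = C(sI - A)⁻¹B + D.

(sI - A)⁻¹ = 1/(s + 6). H(s) = 9×2/(s + 6) + 1 = (s + 24)/(s + 6).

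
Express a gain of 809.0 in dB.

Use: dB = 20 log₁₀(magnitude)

dB = 20 log₁₀(809.0) = 58.2 dB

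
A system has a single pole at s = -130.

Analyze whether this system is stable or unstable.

Pole at s = -130 is in the left half-plane. Stable.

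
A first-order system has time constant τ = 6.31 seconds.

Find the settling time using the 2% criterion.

For first-order system, 2% settling time ≈ 4τ = 4 × 6.31 = 25.24 s.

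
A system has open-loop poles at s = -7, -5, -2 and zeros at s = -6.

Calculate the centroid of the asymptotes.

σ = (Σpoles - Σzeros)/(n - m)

σ = (Σpoles - Σzeros)/(n - m) = (-14 - (-6))/(3 - 1) = -8/2 = -4.0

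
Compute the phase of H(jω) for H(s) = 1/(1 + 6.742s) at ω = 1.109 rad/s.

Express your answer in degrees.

Phase = -arctan(ωτ) = -arctan(1.109 × 6.742) = -82.4°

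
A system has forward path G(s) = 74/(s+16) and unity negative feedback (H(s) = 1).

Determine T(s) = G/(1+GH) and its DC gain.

T(s) = G/(1+GH) = [74/(s+16)] / [1 + 74/(s+16)] = 74/(s+16+74) = 74/(s+90). DC gain = 74/90 = 0.8222.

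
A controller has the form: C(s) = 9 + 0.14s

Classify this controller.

This is a Proportional-Derivative (PD) controller.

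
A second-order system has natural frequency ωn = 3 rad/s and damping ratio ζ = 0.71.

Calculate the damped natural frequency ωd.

ωd = ωn√(1 - ζ²) = 3√(1 - 0.71²) = 2.11 rad/s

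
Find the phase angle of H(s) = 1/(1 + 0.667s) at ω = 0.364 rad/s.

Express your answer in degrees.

Phase = -arctan(ωτ) = -arctan(0.364 × 0.667) = -13.6°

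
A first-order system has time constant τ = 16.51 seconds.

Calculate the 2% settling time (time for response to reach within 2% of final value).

For first-order system, 2% settling time ≈ 4τ = 4 × 16.51 = 66.04 s.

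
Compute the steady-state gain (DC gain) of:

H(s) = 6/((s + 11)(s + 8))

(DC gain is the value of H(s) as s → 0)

DC gain = H(0) = 6/(11 × 8) = 6/88 = 0.0682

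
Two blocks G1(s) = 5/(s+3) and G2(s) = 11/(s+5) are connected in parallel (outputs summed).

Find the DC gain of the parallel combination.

Parallel: G_eq = G1 + G2. DC gain = G1(0) + G2(0) = 5/3 + 11/5 = 1.6667 + 2.2 = 3.8667.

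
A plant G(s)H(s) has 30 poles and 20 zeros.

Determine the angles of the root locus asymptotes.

n - m = 30 - 20 = 10. Angles: θk = (2k + 1)·180°/10 = 18°, 54°, 90°, 126°, 162°, 198°, 234°, 270°, 306°, 342°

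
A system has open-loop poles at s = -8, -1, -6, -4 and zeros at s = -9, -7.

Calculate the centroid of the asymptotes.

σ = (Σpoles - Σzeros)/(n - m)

σ = (Σpoles - Σzeros)/(n - m) = (-19 - (-16))/(4 - 2) = -3/2 = -1.5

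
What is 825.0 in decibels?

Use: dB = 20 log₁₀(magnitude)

dB = 20 log₁₀(825.0) = 58.3 dB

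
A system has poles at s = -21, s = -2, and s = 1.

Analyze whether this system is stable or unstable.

Pole(s) at s = 1 are not in the left half-plane. System is unstable.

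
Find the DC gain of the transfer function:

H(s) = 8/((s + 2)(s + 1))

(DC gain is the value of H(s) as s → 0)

DC gain = H(0) = 8/(2 × 1) = 8/2 = 4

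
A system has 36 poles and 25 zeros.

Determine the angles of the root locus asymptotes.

n - m = 36 - 25 = 11. Angles: θk = (2k + 1)·180°/11 = 16.36°, 49.09°, 81.82°, 114.55°, 147.27°, 180°, 212.73°, 245.45°, 278.18°, 310.91°, 343.64°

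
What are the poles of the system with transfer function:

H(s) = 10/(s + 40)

Pole is where denominator = 0: s + 40 = 0, so s = -40.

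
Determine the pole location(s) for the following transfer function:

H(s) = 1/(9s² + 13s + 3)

Discriminant = 13² - 4×9×3 = 169 - 108 = 61 > 0, so two distinct real poles. Using quadratic formula: s = (-13 ± √61)/(2×9) = (-13 ± √61)/18, with √61 ≈ 7.8102. s₁ ≈ -0.2883, s₂ ≈ -1.1561. Poles: s₁ = -0.2883, s₂ = -1.1561.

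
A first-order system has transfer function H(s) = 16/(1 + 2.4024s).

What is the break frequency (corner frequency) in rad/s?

Corner frequency = 1/τ = 1/2.4024 = 0.416 rad/s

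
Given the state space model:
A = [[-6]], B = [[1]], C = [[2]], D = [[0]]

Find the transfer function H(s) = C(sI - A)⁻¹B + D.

(sI - A)⁻¹ = 1/(s + 6). H(s) = 2 × 1/(s + 6) + 0 = 2/(s + 6).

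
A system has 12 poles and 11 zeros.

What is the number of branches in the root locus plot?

Root locus has n branches where n = number of poles = 12.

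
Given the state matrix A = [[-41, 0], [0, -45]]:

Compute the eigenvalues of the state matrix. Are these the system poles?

For diagonal matrix, eigenvalues are diagonal entries: λ₁ = -41, λ₂ = -45. Eigenvalues of A = system poles.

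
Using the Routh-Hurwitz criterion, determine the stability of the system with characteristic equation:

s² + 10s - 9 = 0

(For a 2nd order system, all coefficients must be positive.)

Coefficients: 1, 10, -9. c=-9 not positive, so system is unstable.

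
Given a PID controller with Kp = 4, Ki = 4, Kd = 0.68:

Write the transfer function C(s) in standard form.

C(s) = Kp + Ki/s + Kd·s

Substituting values: C(s) = 4 + 4/s + 0.68s = (0.68s² + 4s + 4)/s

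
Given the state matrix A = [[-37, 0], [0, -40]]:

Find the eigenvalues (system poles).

For diagonal matrix, eigenvalues are diagonal entries: λ₁ = -37, λ₂ = -40.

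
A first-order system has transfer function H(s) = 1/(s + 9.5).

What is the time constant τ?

For H(s) = 1/(s + 1/τ), the pole is at -1/τ = -9.5, so τ = 1/9.5 = 0.1053 s.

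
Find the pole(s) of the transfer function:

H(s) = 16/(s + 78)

Pole is where denominator = 0: s + 78 = 0, so s = -78.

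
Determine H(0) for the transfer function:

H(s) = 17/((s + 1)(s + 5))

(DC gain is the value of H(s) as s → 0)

DC gain = H(0) = 17/(1 × 5) = 17/5 = 3.4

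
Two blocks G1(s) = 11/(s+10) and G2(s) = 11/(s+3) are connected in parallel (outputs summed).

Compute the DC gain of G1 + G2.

Parallel: G_eq = G1 + G2. DC gain = G1(0) + G2(0) = 11/10 + 11/3 = 1.1 + 3.6667 = 4.7667.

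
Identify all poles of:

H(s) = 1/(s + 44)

Pole is where denominator = 0: s + 44 = 0, so s = -44.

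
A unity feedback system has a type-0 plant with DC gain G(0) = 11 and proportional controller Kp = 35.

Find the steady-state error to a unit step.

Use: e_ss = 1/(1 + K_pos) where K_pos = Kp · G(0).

K_pos = Kp · G(0) = 35 × 11 = 385. e_ss = 1/(1 + 385) = 0.0026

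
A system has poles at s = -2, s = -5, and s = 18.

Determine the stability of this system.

Pole(s) at s = 18 are not in the left half-plane. System is unstable.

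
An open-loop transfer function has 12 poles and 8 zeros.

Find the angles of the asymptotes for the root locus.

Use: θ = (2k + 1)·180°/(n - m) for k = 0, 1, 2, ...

n - m = 12 - 8 = 4. Angles: θk = (2k + 1)·180°/4 = 45°, 135°, 225°, 315°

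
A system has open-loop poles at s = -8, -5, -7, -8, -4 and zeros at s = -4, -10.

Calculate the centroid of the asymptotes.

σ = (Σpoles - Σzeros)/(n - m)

σ = (Σpoles - Σzeros)/(n - m) = (-32 - (-14))/(5 - 2) = -18/3 = -6.0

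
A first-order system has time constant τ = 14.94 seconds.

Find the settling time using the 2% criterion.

For first-order system, 2% settling time ≈ 4τ = 4 × 14.94 = 59.76 s.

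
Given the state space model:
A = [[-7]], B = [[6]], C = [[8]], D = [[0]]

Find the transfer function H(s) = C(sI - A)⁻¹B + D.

(sI - A)⁻¹ = 1/(s + 7). H(s) = 8 × 6/(s + 7) + 0 = 48/(s + 7).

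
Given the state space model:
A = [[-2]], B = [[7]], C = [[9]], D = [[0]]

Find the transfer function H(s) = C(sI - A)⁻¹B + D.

(sI - A)⁻¹ = 1/(s + 2). H(s) = 9 × 7/(s + 2) + 0 = 63/(s + 2).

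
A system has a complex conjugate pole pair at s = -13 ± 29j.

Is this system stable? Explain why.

Real part of poles is -13 (< 0, left half-plane). Stable.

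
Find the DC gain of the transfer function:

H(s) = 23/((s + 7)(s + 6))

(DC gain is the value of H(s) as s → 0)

DC gain = H(0) = 23/(7 × 6) = 23/42 = 0.5476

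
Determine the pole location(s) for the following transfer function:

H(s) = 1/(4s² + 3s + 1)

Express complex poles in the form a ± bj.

Discriminant = 3² - 4×4×1 = 9 - 16 = -7 < 0, so the poles are a complex conjugate pair s = (-3 ± j√7)/(2×4). Real part = -3/(2×4) = -3/8 = -0.375; imaginary part = ±√7/(2×4) ≈ 0.3307. Poles: s = -0.375 ± 0.3307j.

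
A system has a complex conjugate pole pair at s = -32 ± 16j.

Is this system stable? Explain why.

Real part of poles is -32 (< 0, left half-plane). Stable.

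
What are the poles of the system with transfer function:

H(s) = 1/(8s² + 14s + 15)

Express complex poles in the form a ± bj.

Discriminant = 14² - 4×8×15 = 196 - 480 = -284 < 0, so the poles are a complex conjugate pair s = (-14 ± j√284)/(2×8). Real part = -14/(2×8) = -14/16 = -0.875; imaginary part = ±√284/(2×8) ≈ 1.0533. Poles: s = -0.875 ± 1.0533j.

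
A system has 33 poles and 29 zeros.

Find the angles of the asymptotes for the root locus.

n - m = 33 - 29 = 4. Angles: θk = (2k + 1)·180°/4 = 45°, 135°, 225°, 315°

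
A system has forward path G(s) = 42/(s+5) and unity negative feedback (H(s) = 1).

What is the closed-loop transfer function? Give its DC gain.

T(s) = G/(1+GH) = [42/(s+5)] / [1 + 42/(s+5)] = 42/(s+5+42) = 42/(s+47). DC gain = 42/47 = 0.8936.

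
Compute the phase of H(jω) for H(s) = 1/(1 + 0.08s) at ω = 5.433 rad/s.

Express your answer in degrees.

Phase = -arctan(ωτ) = -arctan(5.433 × 0.08) = -23.5°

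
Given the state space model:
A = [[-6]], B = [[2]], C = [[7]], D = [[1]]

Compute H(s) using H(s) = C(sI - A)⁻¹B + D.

(sI - A)⁻¹ = 1/(s + 6). H(s) = 7×2/(s + 6) + 1 = (s + 20)/(s + 6).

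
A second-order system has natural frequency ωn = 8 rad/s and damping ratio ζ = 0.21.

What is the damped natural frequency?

ωd = ωn√(1 - ζ²) = 8√(1 - 0.21²) = 7.82 rad/s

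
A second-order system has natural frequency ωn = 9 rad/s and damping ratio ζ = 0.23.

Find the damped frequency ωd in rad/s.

ωd = ωn√(1 - ζ²) = 9√(1 - 0.23²) = 8.76 rad/s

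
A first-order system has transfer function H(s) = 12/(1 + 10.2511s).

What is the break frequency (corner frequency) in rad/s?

Corner frequency = 1/τ = 1/10.2511 = 0.098 rad/s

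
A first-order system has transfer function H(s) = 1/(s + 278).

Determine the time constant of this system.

For H(s) = 1/(s + 1/τ), the pole is at -1/τ = -278, so τ = 1/278 = 0.0036 s.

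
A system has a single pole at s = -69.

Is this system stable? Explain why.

Pole at s = -69 is in the left half-plane. Stable.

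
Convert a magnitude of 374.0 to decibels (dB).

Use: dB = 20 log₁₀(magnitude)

dB = 20 log₁₀(374.0) = 51.5 dB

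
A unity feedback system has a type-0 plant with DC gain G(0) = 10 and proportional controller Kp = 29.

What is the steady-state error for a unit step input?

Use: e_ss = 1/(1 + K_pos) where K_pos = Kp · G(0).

K_pos = Kp · G(0) = 29 × 10 = 290. e_ss = 1/(1 + 290) = 0.0034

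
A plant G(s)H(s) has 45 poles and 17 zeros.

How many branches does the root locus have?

Root locus has n branches where n = number of poles = 45.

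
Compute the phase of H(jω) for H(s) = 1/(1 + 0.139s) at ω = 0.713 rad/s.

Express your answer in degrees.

Phase = -arctan(ωτ) = -arctan(0.713 × 0.139) = -5.7°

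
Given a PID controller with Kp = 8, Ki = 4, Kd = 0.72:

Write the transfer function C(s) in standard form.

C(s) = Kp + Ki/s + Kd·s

Substituting values: C(s) = 8 + 4/s + 0.72s = (0.72s² + 8s + 4)/s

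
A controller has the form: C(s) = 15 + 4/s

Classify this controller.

This is a Proportional-Integral (PI) controller.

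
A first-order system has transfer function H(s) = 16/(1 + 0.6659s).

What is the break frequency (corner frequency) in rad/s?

Corner frequency = 1/τ = 1/0.6659 = 1.502 rad/s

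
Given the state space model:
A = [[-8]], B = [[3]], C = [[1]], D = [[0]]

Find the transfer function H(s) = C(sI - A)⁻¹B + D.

(sI - A)⁻¹ = 1/(s + 8). H(s) = 1 × 3/(s + 8) + 0 = 3/(s + 8).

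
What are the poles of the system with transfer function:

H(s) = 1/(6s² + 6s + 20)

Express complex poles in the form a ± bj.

Discriminant = 6² - 4×6×20 = 36 - 480 = -444 < 0, so the poles are a complex conjugate pair s = (-6 ± j√444)/(2×6). Real part = -6/(2×6) = -6/12 = -0.5; imaginary part = ±√444/(2×6) ≈ 1.7559. Poles: s = -0.5 ± 1.7559j.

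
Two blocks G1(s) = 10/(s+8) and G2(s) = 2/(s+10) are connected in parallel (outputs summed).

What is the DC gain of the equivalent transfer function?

Parallel: G_eq = G1 + G2. DC gain = G1(0) + G2(0) = 10/8 + 2/10 = 1.25 + 0.2 = 1.45.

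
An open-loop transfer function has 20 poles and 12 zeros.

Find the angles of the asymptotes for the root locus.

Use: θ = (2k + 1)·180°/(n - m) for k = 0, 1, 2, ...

n - m = 20 - 12 = 8. Angles: θk = (2k + 1)·180°/8 = 22.5°, 67.5°, 112.5°, 157.5°, 202.5°, 247.5°, 292.5°, 337.5°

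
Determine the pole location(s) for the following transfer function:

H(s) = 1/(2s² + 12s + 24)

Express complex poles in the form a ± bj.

Discriminant = 12² - 4×2×24 = 144 - 192 = -48 < 0, so the poles are a complex conjugate pair s = (-12 ± j√48)/(2×2). Real part = -12/(2×2) = -12/4 = -3; imaginary part = ±√48/(2×2) ≈ 1.7321. Poles: s = -3 ± 1.7321j.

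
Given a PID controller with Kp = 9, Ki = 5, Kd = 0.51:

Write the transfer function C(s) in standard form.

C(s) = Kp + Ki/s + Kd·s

Substituting values: C(s) = 9 + 5/s + 0.51s = (0.51s² + 9s + 5)/s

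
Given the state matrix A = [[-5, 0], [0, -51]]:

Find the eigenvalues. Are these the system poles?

For diagonal matrix, eigenvalues are diagonal entries: λ₁ = -5, λ₂ = -51. Eigenvalues of A = system poles.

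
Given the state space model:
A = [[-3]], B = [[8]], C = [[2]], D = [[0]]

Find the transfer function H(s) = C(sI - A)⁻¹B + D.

(sI - A)⁻¹ = 1/(s + 3). H(s) = 2 × 8/(s + 3) + 0 = 16/(s + 3).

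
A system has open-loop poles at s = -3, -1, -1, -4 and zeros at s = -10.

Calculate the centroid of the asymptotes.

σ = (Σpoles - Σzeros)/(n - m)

σ = (Σpoles - Σzeros)/(n - m) = (-9 - (-10))/(4 - 1) = 1/3 = 0.33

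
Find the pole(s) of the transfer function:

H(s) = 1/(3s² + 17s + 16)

Discriminant = 17² - 4×3×16 = 289 - 192 = 97 > 0, so two distinct real poles. Using quadratic formula: s = (-17 ± √97)/(2×3) = (-17 ± √97)/6, with √97 ≈ 9.8489. s₁ ≈ -1.1919, s₂ ≈ -4.4748. Poles: s₁ = -1.1919, s₂ = -4.4748.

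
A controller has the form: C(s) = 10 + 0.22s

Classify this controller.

This is a Proportional-Derivative (PD) controller.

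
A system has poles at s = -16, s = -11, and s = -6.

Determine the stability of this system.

All poles are in the left half-plane. System is stable.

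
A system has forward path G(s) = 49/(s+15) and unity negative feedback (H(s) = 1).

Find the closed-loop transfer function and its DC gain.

T(s) = G/(1+GH) = [49/(s+15)] / [1 + 49/(s+15)] = 49/(s+15+49) = 49/(s+64). DC gain = 49/64 = 0.765625.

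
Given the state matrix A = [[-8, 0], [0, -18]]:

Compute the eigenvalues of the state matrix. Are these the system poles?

For diagonal matrix, eigenvalues are diagonal entries: λ₁ = -8, λ₂ = -18. Eigenvalues of A = system poles.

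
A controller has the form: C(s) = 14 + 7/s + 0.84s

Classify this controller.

This is a Proportional-Integral-Derivative (PID) controller.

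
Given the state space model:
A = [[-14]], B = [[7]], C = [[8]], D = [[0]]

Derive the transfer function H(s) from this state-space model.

(sI - A)⁻¹ = 1/(s + 14). H(s) = 8 × 7/(s + 14) + 0 = 56/(s + 14).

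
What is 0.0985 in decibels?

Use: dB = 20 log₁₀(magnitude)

dB = 20 log₁₀(0.0985) = -20.1 dB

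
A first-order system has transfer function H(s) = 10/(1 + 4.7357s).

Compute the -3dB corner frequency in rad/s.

Corner frequency = 1/τ = 1/4.7357 = 0.211 rad/s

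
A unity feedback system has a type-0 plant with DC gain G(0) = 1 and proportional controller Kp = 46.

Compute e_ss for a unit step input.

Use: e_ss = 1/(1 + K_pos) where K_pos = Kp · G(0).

K_pos = Kp · G(0) = 46 × 1 = 46. e_ss = 1/(1 + 46) = 0.0213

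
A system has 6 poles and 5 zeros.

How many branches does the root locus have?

Root locus has n branches where n = number of poles = 6.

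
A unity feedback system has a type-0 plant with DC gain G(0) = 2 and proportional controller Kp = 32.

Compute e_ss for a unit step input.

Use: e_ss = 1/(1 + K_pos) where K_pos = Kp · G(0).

K_pos = Kp · G(0) = 32 × 2 = 64. e_ss = 1/(1 + 64) = 0.0154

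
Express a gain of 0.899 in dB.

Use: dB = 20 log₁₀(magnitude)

dB = 20 log₁₀(0.899) = -0.9 dB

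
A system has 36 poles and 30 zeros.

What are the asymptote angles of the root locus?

n - m = 36 - 30 = 6. Angles: θk = (2k + 1)·180°/6 = 30°, 90°, 150°, 210°, 270°, 330°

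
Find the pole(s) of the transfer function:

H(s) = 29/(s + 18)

Pole is where denominator = 0: s + 18 = 0, so s = -18.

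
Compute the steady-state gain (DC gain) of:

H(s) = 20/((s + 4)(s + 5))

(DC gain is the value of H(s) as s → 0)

DC gain = H(0) = 20/(4 × 5) = 20/20 = 1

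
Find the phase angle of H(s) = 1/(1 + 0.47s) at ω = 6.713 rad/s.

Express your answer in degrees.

Phase = -arctan(ωτ) = -arctan(6.713 × 0.47) = -72.4°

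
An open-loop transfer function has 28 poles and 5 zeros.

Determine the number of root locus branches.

Root locus has n branches where n = number of poles = 28.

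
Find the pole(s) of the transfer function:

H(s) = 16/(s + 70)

Pole is where denominator = 0: s + 70 = 0, so s = -70.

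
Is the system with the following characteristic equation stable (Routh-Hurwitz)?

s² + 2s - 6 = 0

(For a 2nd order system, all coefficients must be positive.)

Coefficients: 1, 2, -6. c=-6 not positive, so system is unstable.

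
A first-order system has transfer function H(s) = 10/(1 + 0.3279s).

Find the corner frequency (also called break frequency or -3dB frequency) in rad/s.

Corner frequency = 1/τ = 1/0.3279 = 3.05 rad/s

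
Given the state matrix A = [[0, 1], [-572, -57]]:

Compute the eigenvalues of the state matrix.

det(A - λI) = λ² - (-57)λ + 572 = (λ - (-13))(λ - (-44)). Eigenvalues: -13, -44.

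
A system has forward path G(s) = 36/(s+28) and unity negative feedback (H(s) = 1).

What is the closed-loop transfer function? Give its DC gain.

T(s) = G/(1+GH) = [36/(s+28)] / [1 + 36/(s+28)] = 36/(s+28+36) = 36/(s+64). DC gain = 36/64 = 0.5625.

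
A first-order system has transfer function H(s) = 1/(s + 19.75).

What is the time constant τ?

For H(s) = 1/(s + 1/τ), the pole is at -1/τ = -19.75, so τ = 1/19.75 = 0.0506 s.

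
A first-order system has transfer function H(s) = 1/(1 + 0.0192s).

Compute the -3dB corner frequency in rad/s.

Corner frequency = 1/τ = 1/0.0192 = 52.083 rad/s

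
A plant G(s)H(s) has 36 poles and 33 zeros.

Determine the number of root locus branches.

Root locus has n branches where n = number of poles = 36.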